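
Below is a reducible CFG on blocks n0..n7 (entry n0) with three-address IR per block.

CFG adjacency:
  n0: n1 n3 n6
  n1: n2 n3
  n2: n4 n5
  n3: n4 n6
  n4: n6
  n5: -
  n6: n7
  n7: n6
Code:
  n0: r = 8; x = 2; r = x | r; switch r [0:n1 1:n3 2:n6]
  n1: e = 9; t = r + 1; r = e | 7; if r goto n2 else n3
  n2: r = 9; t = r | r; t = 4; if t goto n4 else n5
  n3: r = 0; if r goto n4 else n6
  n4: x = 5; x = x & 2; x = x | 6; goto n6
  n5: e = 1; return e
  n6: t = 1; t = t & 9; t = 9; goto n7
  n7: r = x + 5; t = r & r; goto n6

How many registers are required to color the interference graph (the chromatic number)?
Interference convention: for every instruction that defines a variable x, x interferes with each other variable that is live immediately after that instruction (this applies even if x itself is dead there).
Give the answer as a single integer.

Answer: 3

Analysis:
Block summaries:
  n0: {r,x} / ∅
  n1: {e,r,t} / {r}
  n2: {r,t} / ∅
  n3: {r} / ∅
  n4: {x} / ∅
  n5: {e} / ∅
  n6: {t} / ∅
  n7: {r,t} / {x}

Live sets:
  n0 li=∅ lo={r,x}
  n1 li={r,x} lo={x}
  n2 li=∅ lo=∅
  n3 li={x} lo={x}
  n4 li=∅ lo={x}
  n5 li=∅ lo=∅
  n6 li={x} lo={x}
  n7 li={x} lo={x}

Conflict graph:
  e: {r,t,x}
  r: {e,x}
  t: {e,x}
  x: {e,r,t}

Registers:
  lower bound: {e,r,x} mutually conflict ⇒ χ ≥ 3
  3-colouring: c0={e}  c1={x}  c2={r,t}
  χ = 3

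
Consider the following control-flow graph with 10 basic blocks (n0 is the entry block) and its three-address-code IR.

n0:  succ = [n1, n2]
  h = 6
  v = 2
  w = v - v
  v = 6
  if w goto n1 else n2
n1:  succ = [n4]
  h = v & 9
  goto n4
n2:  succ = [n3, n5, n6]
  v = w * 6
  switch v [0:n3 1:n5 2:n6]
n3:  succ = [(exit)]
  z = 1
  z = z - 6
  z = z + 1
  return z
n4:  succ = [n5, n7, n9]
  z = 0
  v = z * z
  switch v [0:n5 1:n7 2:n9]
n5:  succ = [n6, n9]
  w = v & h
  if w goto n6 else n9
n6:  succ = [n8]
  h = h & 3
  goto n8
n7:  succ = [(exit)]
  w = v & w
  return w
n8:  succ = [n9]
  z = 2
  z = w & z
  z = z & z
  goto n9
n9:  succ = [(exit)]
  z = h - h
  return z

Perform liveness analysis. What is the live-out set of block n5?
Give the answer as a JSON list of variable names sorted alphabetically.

Answer: ["h", "w"]

Derivation:
def/use:
  n0: {h,v,w} / ∅
  n1: {h} / {v}
  n2: {v} / {w}
  n3: {z} / ∅
  n4: {v,z} / ∅
  n5: {w} / {h,v}
  n6: {h} / {h}
  n7: {w} / {v,w}
  n8: {z} / {w}
  n9: {z} / {h}

Liveness:
  n0 li=∅ lo={h,v,w}
  n1 li={v,w} lo={h,w}
  n2 li={h,w} lo={h,v,w}
  n3 li=∅ lo=∅
  n4 li={h,w} lo={h,v,w}
  n5 li={h,v} lo={h,w}
  n6 li={h,w} lo={h,w}
  n7 li={v,w} lo=∅
  n8 li={h,w} lo={h}
  n9 li={h} lo=∅

live-out(n5) = ["h", "w"]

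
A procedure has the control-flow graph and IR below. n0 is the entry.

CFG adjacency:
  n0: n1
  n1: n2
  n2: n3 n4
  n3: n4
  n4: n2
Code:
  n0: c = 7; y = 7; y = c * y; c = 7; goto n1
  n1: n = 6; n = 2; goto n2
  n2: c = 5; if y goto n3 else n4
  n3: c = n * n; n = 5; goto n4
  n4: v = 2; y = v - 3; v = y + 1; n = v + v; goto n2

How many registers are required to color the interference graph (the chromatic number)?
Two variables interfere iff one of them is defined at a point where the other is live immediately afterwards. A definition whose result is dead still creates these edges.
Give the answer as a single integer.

def/use:
  n0: def={c,y} ue=∅
  n1: def={n} ue=∅
  n2: def={c} ue={y}
  n3: def={c,n} ue={n}
  n4: def={n,v,y} ue=∅

Live sets:
  live n0: ∅→{y}
  live n1: {y}→{n,y}
  live n2: {n,y}→{n}
  live n3: {n}→∅
  live n4: ∅→{n,y}

Interfere edges:
  c: {n,y}
  n: {c,y}
  v: {y}
  y: {c,n,v}

Chromatic number:
  lower bound: {c,n,y} mutually conflict ⇒ χ ≥ 3
  3-colouring: R0={y}  R1={c,v}  R2={n}
  χ = 3

Answer: 3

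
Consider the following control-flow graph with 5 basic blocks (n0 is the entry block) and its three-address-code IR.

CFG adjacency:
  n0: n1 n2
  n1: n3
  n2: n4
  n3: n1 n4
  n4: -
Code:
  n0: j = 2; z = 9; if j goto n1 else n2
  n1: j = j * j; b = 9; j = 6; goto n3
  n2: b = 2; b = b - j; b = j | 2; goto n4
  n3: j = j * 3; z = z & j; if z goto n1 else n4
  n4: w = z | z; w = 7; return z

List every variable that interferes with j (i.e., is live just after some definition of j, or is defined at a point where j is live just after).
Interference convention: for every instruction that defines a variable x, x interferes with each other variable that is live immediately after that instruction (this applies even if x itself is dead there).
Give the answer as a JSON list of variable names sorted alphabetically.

Per-block:
  n0 def {j,z} use ∅
  n1 def {b,j} use {j}
  n2 def {b} use {j}
  n3 def {j,z} use {j,z}
  n4 def {w} use {z}

Live sets:
  n0: in=∅ out={j,z}
  n1: in={j,z} out={j,z}
  n2: in={j,z} out={z}
  n3: in={j,z} out={j,z}
  n4: in={z} out=∅

Interference:
  b — {j,z}
  j — {b,z}
  w — {z}
  z — {b,j,w}

N(j) = ["b", "z"]

Answer: ["b", "z"]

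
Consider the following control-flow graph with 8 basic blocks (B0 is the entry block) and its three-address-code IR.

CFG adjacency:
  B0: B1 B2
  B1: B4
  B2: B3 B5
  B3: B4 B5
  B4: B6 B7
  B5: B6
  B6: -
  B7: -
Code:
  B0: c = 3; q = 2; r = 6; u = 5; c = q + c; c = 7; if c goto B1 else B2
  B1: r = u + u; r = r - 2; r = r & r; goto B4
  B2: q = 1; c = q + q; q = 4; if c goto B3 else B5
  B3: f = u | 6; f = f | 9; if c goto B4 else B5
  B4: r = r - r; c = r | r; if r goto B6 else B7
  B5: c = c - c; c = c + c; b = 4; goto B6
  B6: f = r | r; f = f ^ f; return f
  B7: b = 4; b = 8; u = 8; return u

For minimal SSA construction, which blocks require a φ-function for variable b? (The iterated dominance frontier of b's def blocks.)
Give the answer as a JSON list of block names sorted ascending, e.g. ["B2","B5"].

idom tree: B1←B0 B2←B0 B3←B2 B4←B0 B5←B2 B6←B0 B7←B4
Join-block Dom:
  B4: preds {B1,B3}: {B0,B1} ∩ {B0,B2,B3} = {B0}; idom=B0
  B5: preds {B2,B3}: {B0,B2} ∩ {B0,B2,B3} = {B0,B2}; idom=B2
  B6: preds {B4,B5}: {B0,B4} ∩ {B0,B2,B5} = {B0}; idom=B0

DF walk-up:
  B4←B1: walk B1 to B0
  B4←B3: walk B3→B2 to B0
  B5←B2: walk · to B2
  B5←B3: walk B3 to B2
  B6←B4: walk B4 to B0
  B6←B5: walk B5→B2 to B0
  DF(B0)=∅
  DF(B1)={B4}
  DF(B2)={B4,B6}
  DF(B3)={B4,B5}
  DF(B4)={B6}
  DF(B5)={B6}
  DF(B6)=∅
  DF(B7)=∅

φ for b: defs {B5,B7}
  DF⁺ = {B6}

Answer: ["B6"]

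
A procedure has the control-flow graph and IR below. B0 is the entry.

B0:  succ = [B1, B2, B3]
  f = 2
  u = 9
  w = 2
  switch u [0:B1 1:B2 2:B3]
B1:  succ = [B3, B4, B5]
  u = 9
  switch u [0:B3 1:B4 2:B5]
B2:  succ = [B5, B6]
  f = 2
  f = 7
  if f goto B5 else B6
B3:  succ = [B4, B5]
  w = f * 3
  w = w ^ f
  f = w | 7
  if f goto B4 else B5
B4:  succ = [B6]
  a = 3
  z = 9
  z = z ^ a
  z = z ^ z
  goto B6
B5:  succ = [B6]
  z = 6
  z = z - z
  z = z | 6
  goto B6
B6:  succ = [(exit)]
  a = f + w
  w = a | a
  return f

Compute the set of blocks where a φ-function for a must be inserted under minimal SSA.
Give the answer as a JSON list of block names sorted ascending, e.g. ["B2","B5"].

idom tree: B1←B0 B2←B0 B3←B0 B4←B0 B5←B0 B6←B0
Join-block Dom:
  B3: preds {B0,B1}: {B0} ∩ {B0,B1} = {B0}; idom=B0
  B4: preds {B1,B3}: {B0,B1} ∩ {B0,B3} = {B0}; idom=B0
  B5: preds {B1,B2,B3}: {B0,B1} ∩ {B0,B2} ∩ {B0,B3} = {B0}; idom=B0
  B6: preds {B2,B4,B5}: {B0,B2} ∩ {B0,B4} ∩ {B0,B5} = {B0}; idom=B0

DF walk-up:
  B3←B0: walk · to B0
  B3←B1: walk B1 to B0
  B4←B1: walk B1 to B0
  B4←B3: walk B3 to B0
  B5←B1: walk B1 to B0
  B5←B2: walk B2 to B0
  B5←B3: walk B3 to B0
  B6←B2: walk B2 to B0
  B6←B4: walk B4 to B0
  B6←B5: walk B5 to B0
  DF(B0)=∅
  DF(B1)={B3,B4,B5}
  DF(B2)={B5,B6}
  DF(B3)={B4,B5}
  DF(B4)={B6}
  DF(B5)={B6}
  DF(B6)=∅

φ for a: defs {B4,B6}
  DF⁺ = {B6}

Answer: ["B6"]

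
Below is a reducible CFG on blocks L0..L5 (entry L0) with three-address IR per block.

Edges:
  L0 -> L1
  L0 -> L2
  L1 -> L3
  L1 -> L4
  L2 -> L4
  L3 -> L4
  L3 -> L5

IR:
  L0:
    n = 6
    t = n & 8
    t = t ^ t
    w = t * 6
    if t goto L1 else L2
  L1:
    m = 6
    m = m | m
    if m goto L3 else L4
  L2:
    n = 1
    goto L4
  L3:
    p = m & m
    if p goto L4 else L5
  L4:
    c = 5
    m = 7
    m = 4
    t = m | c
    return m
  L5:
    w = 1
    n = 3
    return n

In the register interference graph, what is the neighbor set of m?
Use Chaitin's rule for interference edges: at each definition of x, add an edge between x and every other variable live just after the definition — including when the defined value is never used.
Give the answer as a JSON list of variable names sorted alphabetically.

Block summaries:
  L0: {n,t,w} / ∅
  L1: {m} / ∅
  L2: {n} / ∅
  L3: {p} / {m}
  L4: {c,m,t} / ∅
  L5: {n,w} / ∅

Liveness:
  L0: in=∅ out=∅
  L1: in=∅ out={m}
  L2: in=∅ out=∅
  L3: in={m} out=∅
  L4: in=∅ out=∅
  L5: in=∅ out=∅

Interference:
  c: {m}
  m: {c,t}
  n: ∅
  p: ∅
  t: {m,w}
  w: {t}

N(m) = ["c", "t"]

Answer: ["c", "t"]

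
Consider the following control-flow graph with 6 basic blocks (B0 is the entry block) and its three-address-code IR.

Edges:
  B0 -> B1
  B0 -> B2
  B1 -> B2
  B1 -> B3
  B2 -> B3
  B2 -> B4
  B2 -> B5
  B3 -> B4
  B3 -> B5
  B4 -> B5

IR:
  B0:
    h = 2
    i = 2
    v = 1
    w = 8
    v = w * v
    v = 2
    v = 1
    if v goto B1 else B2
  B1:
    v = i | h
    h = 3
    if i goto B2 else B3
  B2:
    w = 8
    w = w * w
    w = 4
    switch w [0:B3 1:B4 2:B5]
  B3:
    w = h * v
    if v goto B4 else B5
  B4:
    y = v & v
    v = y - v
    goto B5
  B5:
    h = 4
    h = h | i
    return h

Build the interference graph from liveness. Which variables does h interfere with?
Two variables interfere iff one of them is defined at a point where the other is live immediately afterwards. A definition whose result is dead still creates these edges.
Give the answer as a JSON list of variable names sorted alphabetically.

Per-block:
  B0: def={h,i,v,w} ue=∅
  B1: def={h,v} ue={h,i}
  B2: def={w} ue=∅
  B3: def={w} ue={h,v}
  B4: def={v,y} ue={v}
  B5: def={h} ue={i}

Live sets:
  B0 li=∅ lo={h,i,v}
  B1 li={h,i} lo={h,i,v}
  B2 li={h,i,v} lo={h,i,v}
  B3 li={h,i,v} lo={i,v}
  B4 li={i,v} lo={i}
  B5 li={i} lo=∅

Interference:
  h — {i,v,w}
  i — {h,v,w,y}
  v — {h,i,w,y}
  w — {h,i,v}
  y — {i,v}

N(h) = ["i", "v", "w"]

Answer: ["i", "v", "w"]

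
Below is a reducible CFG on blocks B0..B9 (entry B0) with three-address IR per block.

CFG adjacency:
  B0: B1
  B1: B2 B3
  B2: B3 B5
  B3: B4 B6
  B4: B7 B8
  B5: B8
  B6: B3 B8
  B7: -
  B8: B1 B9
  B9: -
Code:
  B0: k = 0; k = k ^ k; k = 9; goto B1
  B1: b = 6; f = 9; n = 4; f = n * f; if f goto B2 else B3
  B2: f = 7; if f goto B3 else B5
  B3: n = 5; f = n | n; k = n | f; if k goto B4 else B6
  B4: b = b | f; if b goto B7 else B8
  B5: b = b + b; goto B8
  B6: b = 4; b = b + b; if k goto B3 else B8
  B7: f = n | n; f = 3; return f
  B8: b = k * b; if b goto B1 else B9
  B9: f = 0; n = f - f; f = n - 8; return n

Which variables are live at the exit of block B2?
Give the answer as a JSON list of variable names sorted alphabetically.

Answer: ["b", "k"]

Derivation:
Block summaries:
  B0 def {k} use ∅
  B1 def {b,f,n} use ∅
  B2 def {f} use ∅
  B3 def {f,k,n} use ∅
  B4 def {b} use {b,f}
  B5 def {b} use {b}
  B6 def {b} use {k}
  B7 def {f} use {n}
  B8 def {b} use {b,k}
  B9 def {f,n} use ∅

Backward fixpoint:
  live B0: ∅→{k}
  live B1: {k}→{b,k}
  live B2: {b,k}→{b,k}
  live B3: {b}→{b,f,k,n}
  live B4: {b,f,k,n}→{b,k,n}
  live B5: {b,k}→{b,k}
  live B6: {k}→{b,k}
  live B7: {n}→∅
  live B8: {b,k}→{k}
  live B9: ∅→∅

live-out(B2) = ["b", "k"]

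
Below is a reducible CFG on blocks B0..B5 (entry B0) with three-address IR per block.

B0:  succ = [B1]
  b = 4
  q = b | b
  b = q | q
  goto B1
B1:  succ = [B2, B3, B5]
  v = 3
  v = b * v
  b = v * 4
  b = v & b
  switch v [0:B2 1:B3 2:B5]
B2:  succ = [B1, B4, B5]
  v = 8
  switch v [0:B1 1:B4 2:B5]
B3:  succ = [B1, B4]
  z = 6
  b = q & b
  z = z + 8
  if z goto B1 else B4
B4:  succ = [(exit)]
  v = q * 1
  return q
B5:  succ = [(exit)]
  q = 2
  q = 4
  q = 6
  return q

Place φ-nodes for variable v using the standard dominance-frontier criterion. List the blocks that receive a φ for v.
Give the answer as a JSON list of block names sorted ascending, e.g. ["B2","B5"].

Answer: ["B1", "B4", "B5"]

Working:
idom tree: B1←B0 B2←B1 B3←B1 B4←B1 B5←B1
Join-block Dom:
  B1: preds {B0,B2,B3}: {B0} ∩ {B0,B1,B2} ∩ {B0,B1,B3} = {B0}; idom=B0
  B4: preds {B2,B3}: {B0,B1,B2} ∩ {B0,B1,B3} = {B0,B1}; idom=B1
  B5: preds {B1,B2}: {B0,B1} ∩ {B0,B1,B2} = {B0,B1}; idom=B1

Frontier:
  join B1 pred B0: · stop@B0
  join B1 pred B2: B2→B1 stop@B0
  join B1 pred B3: B3→B1 stop@B0
  join B4 pred B2: B2 stop@B1
  join B4 pred B3: B3 stop@B1
  join B5 pred B1: · stop@B1
  join B5 pred B2: B2 stop@B1
  B0: DF=∅
  B1: DF={B1}
  B2: DF={B1,B4,B5}
  B3: DF={B1,B4}
  B4: DF=∅
  B5: DF=∅

φ for v: defs {B1,B2,B4}
  DF⁺ = {B1,B4,B5}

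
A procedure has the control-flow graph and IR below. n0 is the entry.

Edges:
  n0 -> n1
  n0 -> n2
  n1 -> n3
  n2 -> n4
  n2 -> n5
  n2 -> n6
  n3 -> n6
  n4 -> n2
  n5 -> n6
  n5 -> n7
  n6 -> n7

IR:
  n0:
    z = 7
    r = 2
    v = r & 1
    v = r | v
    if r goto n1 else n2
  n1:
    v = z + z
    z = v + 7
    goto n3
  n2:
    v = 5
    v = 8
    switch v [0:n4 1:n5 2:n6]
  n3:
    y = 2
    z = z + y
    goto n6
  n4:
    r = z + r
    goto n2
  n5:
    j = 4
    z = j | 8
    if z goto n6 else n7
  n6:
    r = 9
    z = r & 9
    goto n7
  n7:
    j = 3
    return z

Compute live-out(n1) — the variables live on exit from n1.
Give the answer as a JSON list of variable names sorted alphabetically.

Per-block:
  n0: {r,v,z} / ∅
  n1: {v,z} / {z}
  n2: {v} / ∅
  n3: {y,z} / {z}
  n4: {r} / {r,z}
  n5: {j,z} / ∅
  n6: {r,z} / ∅
  n7: {j} / {z}

Liveness:
  n0: in=∅ out={r,z}
  n1: in={z} out={z}
  n2: in={r,z} out={r,z}
  n3: in={z} out=∅
  n4: in={r,z} out={r,z}
  n5: in=∅ out={z}
  n6: in=∅ out={z}
  n7: in={z} out=∅

live-out(n1) = ["z"]

Answer: ["z"]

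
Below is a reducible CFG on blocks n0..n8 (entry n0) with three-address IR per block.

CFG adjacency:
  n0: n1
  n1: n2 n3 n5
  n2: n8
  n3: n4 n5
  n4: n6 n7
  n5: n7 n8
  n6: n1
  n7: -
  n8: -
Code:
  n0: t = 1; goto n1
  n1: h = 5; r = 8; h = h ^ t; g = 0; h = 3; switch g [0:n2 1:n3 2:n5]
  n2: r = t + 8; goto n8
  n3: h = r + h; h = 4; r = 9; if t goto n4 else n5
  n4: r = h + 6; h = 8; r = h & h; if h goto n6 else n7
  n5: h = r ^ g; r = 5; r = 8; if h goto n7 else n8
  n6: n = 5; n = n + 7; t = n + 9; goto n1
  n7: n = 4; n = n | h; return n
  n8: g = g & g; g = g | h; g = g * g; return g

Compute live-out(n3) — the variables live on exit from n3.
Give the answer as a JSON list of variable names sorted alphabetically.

def/use:
  n0: def={t} ue=∅
  n1: def={g,h,r} ue={t}
  n2: def={r} ue={t}
  n3: def={h,r} ue={h,r,t}
  n4: def={h,r} ue={h}
  n5: def={h,r} ue={g,r}
  n6: def={n,t} ue=∅
  n7: def={n} ue={h}
  n8: def={g} ue={g,h}

Live sets:
  n0: in=∅ out={t}
  n1: in={t} out={g,h,r,t}
  n2: in={g,h,t} out={g,h}
  n3: in={g,h,r,t} out={g,h,r}
  n4: in={h} out={h}
  n5: in={g,r} out={g,h}
  n6: in=∅ out={t}
  n7: in={h} out=∅
  n8: in={g,h} out=∅

live-out(n3) = ["g", "h", "r"]

Answer: ["g", "h", "r"]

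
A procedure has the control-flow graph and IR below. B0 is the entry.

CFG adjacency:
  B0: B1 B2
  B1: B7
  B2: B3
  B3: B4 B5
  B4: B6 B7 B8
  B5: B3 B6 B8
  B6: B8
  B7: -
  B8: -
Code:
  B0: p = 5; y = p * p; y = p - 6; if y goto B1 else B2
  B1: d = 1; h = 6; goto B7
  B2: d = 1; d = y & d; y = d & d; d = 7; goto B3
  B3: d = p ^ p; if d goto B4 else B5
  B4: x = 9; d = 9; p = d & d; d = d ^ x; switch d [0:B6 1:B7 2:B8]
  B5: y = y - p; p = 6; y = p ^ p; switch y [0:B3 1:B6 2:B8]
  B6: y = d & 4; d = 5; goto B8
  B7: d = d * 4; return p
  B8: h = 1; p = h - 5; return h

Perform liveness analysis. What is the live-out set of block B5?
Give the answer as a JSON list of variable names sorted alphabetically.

def/use:
  B0: def={p,y} ue=∅
  B1: def={d,h} ue=∅
  B2: def={d,y} ue={y}
  B3: def={d} ue={p}
  B4: def={d,p,x} ue=∅
  B5: def={p,y} ue={p,y}
  B6: def={d,y} ue={d}
  B7: def={d} ue={d,p}
  B8: def={h,p} ue=∅

Backward fixpoint:
  B0 li=∅ lo={p,y}
  B1 li={p} lo={d,p}
  B2 li={p,y} lo={p,y}
  B3 li={p,y} lo={d,p,y}
  B4 li=∅ lo={d,p}
  B5 li={d,p,y} lo={d,p,y}
  B6 li={d} lo=∅
  B7 li={d,p} lo=∅
  B8 li=∅ lo=∅

live-out(B5) = ["d", "p", "y"]

Answer: ["d", "p", "y"]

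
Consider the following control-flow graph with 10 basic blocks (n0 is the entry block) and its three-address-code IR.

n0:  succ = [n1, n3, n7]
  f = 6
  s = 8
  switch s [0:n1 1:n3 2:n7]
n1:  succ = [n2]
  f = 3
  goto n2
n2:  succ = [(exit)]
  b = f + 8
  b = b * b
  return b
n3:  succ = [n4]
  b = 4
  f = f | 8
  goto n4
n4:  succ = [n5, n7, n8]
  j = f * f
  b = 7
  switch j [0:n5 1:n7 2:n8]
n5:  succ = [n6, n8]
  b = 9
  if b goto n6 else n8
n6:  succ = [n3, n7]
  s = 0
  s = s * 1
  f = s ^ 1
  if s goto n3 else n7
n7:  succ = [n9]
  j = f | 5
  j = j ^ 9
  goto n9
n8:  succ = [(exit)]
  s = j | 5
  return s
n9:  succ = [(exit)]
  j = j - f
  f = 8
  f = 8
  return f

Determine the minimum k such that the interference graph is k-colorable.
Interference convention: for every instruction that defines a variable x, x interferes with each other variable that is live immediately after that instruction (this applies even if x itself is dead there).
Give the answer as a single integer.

Per-block:
  n0 def {f,s} use ∅
  n1 def {f} use ∅
  n2 def {b} use {f}
  n3 def {b,f} use {f}
  n4 def {b,j} use {f}
  n5 def {b} use ∅
  n6 def {f,s} use ∅
  n7 def {j} use {f}
  n8 def {s} use {j}
  n9 def {f,j} use {f,j}

Backward fixpoint:
  n0: in=∅ out={f}
  n1: in=∅ out={f}
  n2: in={f} out=∅
  n3: in={f} out={f}
  n4: in={f} out={f,j}
  n5: in={j} out={j}
  n6: in=∅ out={f}
  n7: in={f} out={f,j}
  n8: in={j} out=∅
  n9: in={f,j} out=∅

Conflict graph:
  b↔{f,j}
  f↔{b,j,s}
  j↔{b,f}
  s↔{f}

Registers:
  clique {b,f,j} ⇒ need ≥ 3
  assign b→R1 f→R0 j→R2 s→R1 — no edge inside a register ⇒ χ ≤ 3
  χ = 3

Answer: 3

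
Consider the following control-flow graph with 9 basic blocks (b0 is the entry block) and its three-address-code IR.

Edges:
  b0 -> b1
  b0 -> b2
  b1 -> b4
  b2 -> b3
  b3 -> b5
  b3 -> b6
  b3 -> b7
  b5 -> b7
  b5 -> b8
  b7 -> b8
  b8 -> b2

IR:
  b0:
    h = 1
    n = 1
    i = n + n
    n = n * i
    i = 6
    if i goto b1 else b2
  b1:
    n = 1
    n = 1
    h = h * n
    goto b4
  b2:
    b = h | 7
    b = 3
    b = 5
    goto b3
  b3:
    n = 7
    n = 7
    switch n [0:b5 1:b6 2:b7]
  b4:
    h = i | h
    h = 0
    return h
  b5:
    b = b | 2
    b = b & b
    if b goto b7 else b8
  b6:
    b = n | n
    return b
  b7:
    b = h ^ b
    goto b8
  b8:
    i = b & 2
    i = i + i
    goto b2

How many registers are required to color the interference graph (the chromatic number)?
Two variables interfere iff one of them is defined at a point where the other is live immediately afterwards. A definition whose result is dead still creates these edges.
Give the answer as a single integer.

def/use:
  b0: {h,i,n} / ∅
  b1: {h,n} / {h}
  b2: {b} / {h}
  b3: {n} / ∅
  b4: {h} / {h,i}
  b5: {b} / {b}
  b6: {b} / {n}
  b7: {b} / {b,h}
  b8: {i} / {b}

Liveness:
  b0: in=∅ out={h,i}
  b1: in={h,i} out={h,i}
  b2: in={h} out={b,h}
  b3: in={b,h} out={b,h,n}
  b4: in={h,i} out=∅
  b5: in={b,h} out={b,h}
  b6: in={n} out=∅
  b7: in={b,h} out={b,h}
  b8: in={b,h} out={h}

Interference:
  b — {h,n}
  h — {b,i,n}
  i — {h,n}
  n — {b,h,i}

Colouring:
  {b,h,n} pairwise interfere (3-clique) ⇒ χ ≥ 3
  assign b→R2 h→R0 i→R2 n→R1 — no edge inside a register ⇒ χ ≤ 3
  χ = 3

Answer: 3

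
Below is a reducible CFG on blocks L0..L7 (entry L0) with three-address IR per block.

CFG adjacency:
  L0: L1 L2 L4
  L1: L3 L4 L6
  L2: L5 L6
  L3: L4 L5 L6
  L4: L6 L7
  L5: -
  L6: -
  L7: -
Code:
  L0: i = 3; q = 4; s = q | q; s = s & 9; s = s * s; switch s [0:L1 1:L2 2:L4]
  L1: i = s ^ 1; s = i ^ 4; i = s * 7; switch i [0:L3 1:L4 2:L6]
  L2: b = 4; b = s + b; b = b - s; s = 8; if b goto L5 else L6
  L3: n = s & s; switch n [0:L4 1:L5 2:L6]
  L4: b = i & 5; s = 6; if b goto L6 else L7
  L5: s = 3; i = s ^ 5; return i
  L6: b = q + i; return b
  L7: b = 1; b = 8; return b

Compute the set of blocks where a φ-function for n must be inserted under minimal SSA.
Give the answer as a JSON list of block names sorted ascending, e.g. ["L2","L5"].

Answer: ["L4", "L5", "L6"]

Analysis:
idom tree: L1←L0 L2←L0 L3←L1 L4←L0 L5←L0 L6←L0 L7←L4
Dom at joins:
  L4: preds {L0,L1,L3}: {L0} ∩ {L0,L1} ∩ {L0,L1,L3} = {L0}; idom=L0
  L5: preds {L2,L3}: {L0,L2} ∩ {L0,L1,L3} = {L0}; idom=L0
  L6: preds {L1,L2,L3,L4}: {L0,L1} ∩ {L0,L2} ∩ {L0,L1,L3} ∩ {L0,L4} = {L0}; idom=L0

Frontier:
  join L4 pred L0: · stop@L0
  join L4 pred L1: L1 stop@L0
  join L4 pred L3: L3→L1 stop@L0
  join L5 pred L2: L2 stop@L0
  join L5 pred L3: L3→L1 stop@L0
  join L6 pred L1: L1 stop@L0
  join L6 pred L2: L2 stop@L0
  join L6 pred L3: L3→L1 stop@L0
  join L6 pred L4: L4 stop@L0
  DF(L0)=∅
  DF(L1)={L4,L5,L6}
  DF(L2)={L5,L6}
  DF(L3)={L4,L5,L6}
  DF(L4)={L6}
  DF(L5)=∅
  DF(L6)=∅
  DF(L7)=∅

φ for n: defs {L3}
  DF⁺ = {L4,L5,L6}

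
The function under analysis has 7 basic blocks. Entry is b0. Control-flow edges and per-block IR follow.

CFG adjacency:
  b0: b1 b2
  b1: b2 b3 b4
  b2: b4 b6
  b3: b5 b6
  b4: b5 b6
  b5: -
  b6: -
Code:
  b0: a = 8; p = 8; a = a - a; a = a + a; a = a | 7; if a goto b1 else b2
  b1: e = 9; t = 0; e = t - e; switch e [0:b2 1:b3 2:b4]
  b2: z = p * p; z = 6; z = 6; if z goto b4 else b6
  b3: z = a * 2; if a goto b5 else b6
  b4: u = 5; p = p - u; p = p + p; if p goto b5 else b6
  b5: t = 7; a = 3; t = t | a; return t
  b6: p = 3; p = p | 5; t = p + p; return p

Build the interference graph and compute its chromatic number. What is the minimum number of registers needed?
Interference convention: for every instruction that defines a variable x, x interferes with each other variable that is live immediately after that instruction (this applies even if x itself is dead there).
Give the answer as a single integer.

Answer: 4

Analysis:
Block summaries:
  b0: def={a,p} ue=∅
  b1: def={e,t} ue=∅
  b2: def={z} ue={p}
  b3: def={z} ue={a}
  b4: def={p,u} ue={p}
  b5: def={a,t} ue=∅
  b6: def={p,t} ue=∅

Backward fixpoint:
  b0: in=∅ out={a,p}
  b1: in={a,p} out={a,p}
  b2: in={p} out={p}
  b3: in={a} out=∅
  b4: in={p} out=∅
  b5: in=∅ out=∅
  b6: in=∅ out=∅

Conflict graph:
  a — {e,p,t,z}
  e — {a,p,t}
  p — {a,e,t,u,z}
  t — {a,e,p}
  u — {p}
  z — {a,p}

Colouring:
  {a,e,p,t} pairwise interfere (4-clique) ⇒ χ ≥ 4
  assign a→c1 e→c2 p→c0 t→c3 u→c1 z→c2 — no edge inside a register ⇒ χ ≤ 4
  χ = 4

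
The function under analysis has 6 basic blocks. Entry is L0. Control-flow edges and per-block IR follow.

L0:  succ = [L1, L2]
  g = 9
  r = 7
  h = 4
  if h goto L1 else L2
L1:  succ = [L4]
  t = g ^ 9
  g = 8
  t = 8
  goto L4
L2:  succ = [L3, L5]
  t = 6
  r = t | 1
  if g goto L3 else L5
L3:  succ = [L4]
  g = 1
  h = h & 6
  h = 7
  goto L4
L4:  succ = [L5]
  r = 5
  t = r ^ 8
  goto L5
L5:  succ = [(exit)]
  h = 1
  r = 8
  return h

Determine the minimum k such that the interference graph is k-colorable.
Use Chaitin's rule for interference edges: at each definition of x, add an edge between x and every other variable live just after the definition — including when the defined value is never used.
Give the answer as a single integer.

Answer: 3

Analysis:
Per-block:
  L0: def={g,h,r} ue=∅
  L1: def={g,t} ue={g}
  L2: def={r,t} ue={g}
  L3: def={g,h} ue={h}
  L4: def={r,t} ue=∅
  L5: def={h,r} ue=∅

Live sets:
  L0: in=∅ out={g,h}
  L1: in={g} out=∅
  L2: in={g,h} out={h}
  L3: in={h} out=∅
  L4: in=∅ out=∅
  L5: in=∅ out=∅

Interference:
  g — {h,r,t}
  h — {g,r,t}
  r — {g,h}
  t — {g,h}

Chromatic number:
  lower bound: {g,h,r} mutually conflict ⇒ χ ≥ 3
  assign g→R0 h→R1 r→R2 t→R2 — no edge inside a register ⇒ χ ≤ 3
  χ = 3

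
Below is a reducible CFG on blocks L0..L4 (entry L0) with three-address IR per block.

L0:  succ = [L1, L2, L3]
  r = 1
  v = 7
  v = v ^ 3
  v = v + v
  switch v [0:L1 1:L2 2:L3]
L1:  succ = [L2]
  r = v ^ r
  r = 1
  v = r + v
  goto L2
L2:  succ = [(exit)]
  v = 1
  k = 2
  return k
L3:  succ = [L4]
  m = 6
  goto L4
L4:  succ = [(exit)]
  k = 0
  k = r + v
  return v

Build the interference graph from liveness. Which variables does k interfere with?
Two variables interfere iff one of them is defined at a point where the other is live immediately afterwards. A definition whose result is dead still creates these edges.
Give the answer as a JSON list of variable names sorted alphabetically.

Answer: ["r", "v"]

Working:
Per-block:
  L0: def={r,v} ue=∅
  L1: def={r,v} ue={r,v}
  L2: def={k,v} ue=∅
  L3: def={m} ue=∅
  L4: def={k} ue={r,v}

Live sets:
  live L0: ∅→{r,v}
  live L1: {r,v}→∅
  live L2: ∅→∅
  live L3: {r,v}→{r,v}
  live L4: {r,v}→∅

Conflict graph:
  k — {r,v}
  m — {r,v}
  r — {k,m,v}
  v — {k,m,r}

N(k) = ["r", "v"]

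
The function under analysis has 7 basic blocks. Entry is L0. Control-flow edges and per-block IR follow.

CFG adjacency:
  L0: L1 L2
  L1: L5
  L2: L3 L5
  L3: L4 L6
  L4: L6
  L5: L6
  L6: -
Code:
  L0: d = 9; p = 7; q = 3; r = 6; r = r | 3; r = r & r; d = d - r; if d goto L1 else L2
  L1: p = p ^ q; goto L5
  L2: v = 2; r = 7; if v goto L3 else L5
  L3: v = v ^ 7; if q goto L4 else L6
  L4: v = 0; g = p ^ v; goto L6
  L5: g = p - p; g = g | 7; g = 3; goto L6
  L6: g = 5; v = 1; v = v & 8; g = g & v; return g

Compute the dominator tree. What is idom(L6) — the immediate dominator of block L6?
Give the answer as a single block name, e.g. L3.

idom tree: L1←L0 L2←L0 L3←L2 L4←L3 L5←L0 L6←L0
Dom at joins:
  L5: preds {L1,L2}: {L0,L1} ∩ {L0,L2} = {L0}; idom=L0
  L6: preds {L3,L4,L5}: {L0,L2,L3} ∩ {L0,L2,L3,L4} ∩ {L0,L5} = {L0}; idom=L0

idom(L6) = L0

Answer: L0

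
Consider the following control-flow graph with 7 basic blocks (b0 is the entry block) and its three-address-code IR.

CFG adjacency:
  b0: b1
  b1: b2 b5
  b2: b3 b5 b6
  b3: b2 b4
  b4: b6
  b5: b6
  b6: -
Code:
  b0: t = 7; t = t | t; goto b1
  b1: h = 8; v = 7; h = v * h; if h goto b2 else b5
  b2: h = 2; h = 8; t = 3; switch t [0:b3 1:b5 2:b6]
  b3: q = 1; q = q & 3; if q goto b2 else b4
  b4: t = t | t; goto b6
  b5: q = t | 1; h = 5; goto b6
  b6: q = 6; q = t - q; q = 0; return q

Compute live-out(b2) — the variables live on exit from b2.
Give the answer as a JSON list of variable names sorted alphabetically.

Per-block:
  b0: {t} / ∅
  b1: {h,v} / ∅
  b2: {h,t} / ∅
  b3: {q} / ∅
  b4: {t} / {t}
  b5: {h,q} / {t}
  b6: {q} / {t}

Live sets:
  live b0: ∅→{t}
  live b1: {t}→{t}
  live b2: ∅→{t}
  live b3: {t}→{t}
  live b4: {t}→{t}
  live b5: {t}→{t}
  live b6: {t}→∅

live-out(b2) = ["t"]

Answer: ["t"]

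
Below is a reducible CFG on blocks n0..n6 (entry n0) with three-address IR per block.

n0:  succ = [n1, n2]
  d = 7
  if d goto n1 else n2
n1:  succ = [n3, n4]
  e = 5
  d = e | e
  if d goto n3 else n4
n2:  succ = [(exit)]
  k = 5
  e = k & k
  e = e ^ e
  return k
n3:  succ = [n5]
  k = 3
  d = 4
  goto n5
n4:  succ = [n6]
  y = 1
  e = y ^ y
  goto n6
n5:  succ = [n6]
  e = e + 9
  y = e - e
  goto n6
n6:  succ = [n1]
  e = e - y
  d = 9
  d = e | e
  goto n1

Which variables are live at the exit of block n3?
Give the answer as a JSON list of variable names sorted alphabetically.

Per-block:
  n0 def {d} use ∅
  n1 def {d,e} use ∅
  n2 def {e,k} use ∅
  n3 def {d,k} use ∅
  n4 def {e,y} use ∅
  n5 def {e,y} use {e}
  n6 def {d,e} use {e,y}

Liveness:
  n0: in=∅ out=∅
  n1: in=∅ out={e}
  n2: in=∅ out=∅
  n3: in={e} out={e}
  n4: in=∅ out={e,y}
  n5: in={e} out={e,y}
  n6: in={e,y} out=∅

live-out(n3) = ["e"]

Answer: ["e"]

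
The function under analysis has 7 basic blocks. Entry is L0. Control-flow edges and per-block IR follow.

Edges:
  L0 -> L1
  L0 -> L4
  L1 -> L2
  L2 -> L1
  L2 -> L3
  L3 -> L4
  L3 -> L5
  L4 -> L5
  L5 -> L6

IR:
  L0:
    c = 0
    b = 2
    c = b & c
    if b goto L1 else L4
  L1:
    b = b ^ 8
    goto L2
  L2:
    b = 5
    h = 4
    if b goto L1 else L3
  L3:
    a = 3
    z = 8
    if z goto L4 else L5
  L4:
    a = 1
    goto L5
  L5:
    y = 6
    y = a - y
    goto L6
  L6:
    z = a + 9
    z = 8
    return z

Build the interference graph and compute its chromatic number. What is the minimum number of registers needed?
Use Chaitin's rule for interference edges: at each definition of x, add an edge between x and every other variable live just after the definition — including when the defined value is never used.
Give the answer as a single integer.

Answer: 2

Working:
Per-block:
  L0: {b,c} / ∅
  L1: {b} / {b}
  L2: {b,h} / ∅
  L3: {a,z} / ∅
  L4: {a} / ∅
  L5: {y} / {a}
  L6: {z} / {a}

Liveness:
  L0 li=∅ lo={b}
  L1 li={b} lo=∅
  L2 li=∅ lo={b}
  L3 li=∅ lo={a}
  L4 li=∅ lo={a}
  L5 li={a} lo={a}
  L6 li={a} lo=∅

Interference:
  a: {y,z}
  b: {c,h}
  c: {b}
  h: {b}
  y: {a}
  z: {a}

Chromatic number:
  clique {a,y} ⇒ need ≥ 2
  2-colouring: R0={a,b}  R1={c,h,y,z}
  χ = 2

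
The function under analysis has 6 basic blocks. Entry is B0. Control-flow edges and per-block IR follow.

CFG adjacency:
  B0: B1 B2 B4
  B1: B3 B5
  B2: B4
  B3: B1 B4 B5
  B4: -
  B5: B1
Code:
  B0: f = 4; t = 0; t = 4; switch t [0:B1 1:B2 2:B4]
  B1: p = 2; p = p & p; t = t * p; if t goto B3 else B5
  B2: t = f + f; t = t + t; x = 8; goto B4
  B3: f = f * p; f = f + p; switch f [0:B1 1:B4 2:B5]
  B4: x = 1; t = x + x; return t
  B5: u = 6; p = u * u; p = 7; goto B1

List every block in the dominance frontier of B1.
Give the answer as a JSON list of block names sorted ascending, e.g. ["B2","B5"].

Answer: ["B1", "B4"]

Derivation:
idom tree: B1←B0 B2←B0 B3←B1 B4←B0 B5←B1
Dom at joins:
  B1: preds {B0,B3,B5}: {B0} ∩ {B0,B1,B3} ∩ {B0,B1,B5} = {B0}; idom=B0
  B4: preds {B0,B2,B3}: {B0} ∩ {B0,B2} ∩ {B0,B1,B3} = {B0}; idom=B0
  B5: preds {B1,B3}: {B0,B1} ∩ {B0,B1,B3} = {B0,B1}; idom=B1

DF walk-up:
  B1←B0: walk · to B0
  B1←B3: walk B3→B1 to B0
  B1←B5: walk B5→B1 to B0
  B4←B0: walk · to B0
  B4←B2: walk B2 to B0
  B4←B3: walk B3→B1 to B0
  B5←B1: walk · to B1
  B5←B3: walk B3 to B1
  DF(B0)=∅
  DF(B1)={B1,B4}
  DF(B2)={B4}
  DF(B3)={B1,B4,B5}
  DF(B4)=∅
  DF(B5)={B1}

DF(B1) = ["B1", "B4"]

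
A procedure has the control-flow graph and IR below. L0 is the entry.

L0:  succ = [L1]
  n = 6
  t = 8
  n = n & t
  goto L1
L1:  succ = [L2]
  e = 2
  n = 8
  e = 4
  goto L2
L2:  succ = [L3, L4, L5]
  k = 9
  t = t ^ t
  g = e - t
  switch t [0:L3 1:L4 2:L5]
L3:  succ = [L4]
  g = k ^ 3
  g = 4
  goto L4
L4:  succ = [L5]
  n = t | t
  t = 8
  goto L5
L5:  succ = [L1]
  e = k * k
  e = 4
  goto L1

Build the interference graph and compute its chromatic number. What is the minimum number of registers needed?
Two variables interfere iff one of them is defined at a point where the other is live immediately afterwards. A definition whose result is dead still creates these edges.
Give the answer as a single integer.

Block summaries:
  L0: def={n,t} ue=∅
  L1: def={e,n} ue=∅
  L2: def={g,k,t} ue={e,t}
  L3: def={g} ue={k}
  L4: def={n,t} ue={t}
  L5: def={e} ue={k}

Backward fixpoint:
  L0 li=∅ lo={t}
  L1 li={t} lo={e,t}
  L2 li={e,t} lo={k,t}
  L3 li={k,t} lo={k,t}
  L4 li={k,t} lo={k,t}
  L5 li={k,t} lo={t}

Conflict graph:
  e — {k,t}
  g — {k,t}
  k — {e,g,n,t}
  n — {k,t}
  t — {e,g,k,n}

Colouring:
  {e,k,t} pairwise interfere (3-clique) ⇒ χ ≥ 3
  3-colouring: r0={k}  r1={t}  r2={e,g,n}
  χ = 3

Answer: 3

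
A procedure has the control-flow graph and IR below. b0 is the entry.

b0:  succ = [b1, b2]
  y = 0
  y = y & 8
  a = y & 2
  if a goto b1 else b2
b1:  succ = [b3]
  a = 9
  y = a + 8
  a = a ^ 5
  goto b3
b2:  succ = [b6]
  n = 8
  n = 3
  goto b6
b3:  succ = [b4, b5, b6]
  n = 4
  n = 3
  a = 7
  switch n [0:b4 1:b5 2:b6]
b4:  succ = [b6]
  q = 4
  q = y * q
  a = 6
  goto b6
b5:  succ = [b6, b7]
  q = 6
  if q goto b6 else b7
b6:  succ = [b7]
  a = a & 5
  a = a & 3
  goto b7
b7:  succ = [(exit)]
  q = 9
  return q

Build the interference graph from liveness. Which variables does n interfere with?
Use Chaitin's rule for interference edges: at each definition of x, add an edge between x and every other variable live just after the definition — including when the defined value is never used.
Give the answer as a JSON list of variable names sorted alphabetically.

def/use:
  b0: def={a,y} ue=∅
  b1: def={a,y} ue=∅
  b2: def={n} ue=∅
  b3: def={a,n} ue=∅
  b4: def={a,q} ue={y}
  b5: def={q} ue=∅
  b6: def={a} ue={a}
  b7: def={q} ue=∅

Liveness:
  b0 li=∅ lo={a}
  b1 li=∅ lo={y}
  b2 li={a} lo={a}
  b3 li={y} lo={a,y}
  b4 li={y} lo={a}
  b5 li={a} lo={a}
  b6 li={a} lo=∅
  b7 li=∅ lo=∅

Conflict graph:
  a: {n,q,y}
  n: {a,y}
  q: {a,y}
  y: {a,n,q}

N(n) = ["a", "y"]

Answer: ["a", "y"]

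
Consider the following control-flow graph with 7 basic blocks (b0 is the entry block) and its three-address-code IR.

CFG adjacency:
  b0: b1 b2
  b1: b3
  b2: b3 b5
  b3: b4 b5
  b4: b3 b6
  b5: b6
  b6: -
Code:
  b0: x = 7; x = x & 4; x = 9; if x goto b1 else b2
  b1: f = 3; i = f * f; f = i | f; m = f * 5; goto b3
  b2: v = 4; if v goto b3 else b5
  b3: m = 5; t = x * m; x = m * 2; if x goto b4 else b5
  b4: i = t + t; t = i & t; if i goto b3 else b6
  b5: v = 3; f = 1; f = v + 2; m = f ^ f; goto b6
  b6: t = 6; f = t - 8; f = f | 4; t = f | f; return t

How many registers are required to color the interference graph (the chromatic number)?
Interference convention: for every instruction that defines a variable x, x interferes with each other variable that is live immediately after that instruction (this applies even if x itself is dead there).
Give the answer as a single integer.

Answer: 3

Analysis:
Per-block:
  b0 def {x} use ∅
  b1 def {f,i,m} use ∅
  b2 def {v} use ∅
  b3 def {m,t,x} use {x}
  b4 def {i,t} use {t}
  b5 def {f,m,v} use ∅
  b6 def {f,t} use ∅

Backward fixpoint:
  live b0: ∅→{x}
  live b1: {x}→{x}
  live b2: {x}→{x}
  live b3: {x}→{t,x}
  live b4: {t,x}→{x}
  live b5: ∅→∅
  live b6: ∅→∅

Interfere edges:
  f↔{i,v,x}
  i↔{f,t,x}
  m↔{t,x}
  t↔{i,m,x}
  v↔{f,x}
  x↔{f,i,m,t,v}

Colouring:
  lower bound: {f,i,x} mutually conflict ⇒ χ ≥ 3
  3-colouring: r0={x}  r1={f,t}  r2={i,m,v}
  χ = 3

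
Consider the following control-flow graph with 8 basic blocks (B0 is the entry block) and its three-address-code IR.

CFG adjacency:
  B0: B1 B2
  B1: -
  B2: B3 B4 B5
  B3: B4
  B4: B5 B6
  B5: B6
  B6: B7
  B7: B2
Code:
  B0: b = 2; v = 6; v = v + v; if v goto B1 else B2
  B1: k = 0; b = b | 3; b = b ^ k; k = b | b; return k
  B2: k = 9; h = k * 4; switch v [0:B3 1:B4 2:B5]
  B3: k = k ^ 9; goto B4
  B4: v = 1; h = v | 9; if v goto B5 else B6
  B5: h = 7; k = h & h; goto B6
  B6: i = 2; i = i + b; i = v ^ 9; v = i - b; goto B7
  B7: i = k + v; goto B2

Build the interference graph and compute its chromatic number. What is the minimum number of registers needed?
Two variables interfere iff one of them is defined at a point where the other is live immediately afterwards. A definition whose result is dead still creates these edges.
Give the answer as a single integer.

Per-block:
  B0: {b,v} / ∅
  B1: {b,k} / {b}
  B2: {h,k} / {v}
  B3: {k} / {k}
  B4: {h,v} / ∅
  B5: {h,k} / ∅
  B6: {i,v} / {b,v}
  B7: {i} / {k,v}

Liveness:
  B0 li=∅ lo={b,v}
  B1 li={b} lo=∅
  B2 li={b,v} lo={b,k,v}
  B3 li={b,k} lo={b,k}
  B4 li={b,k} lo={b,k,v}
  B5 li={b,v} lo={b,k,v}
  B6 li={b,k,v} lo={b,k,v}
  B7 li={b,k,v} lo={b,v}

Interfere edges:
  b — {h,i,k,v}
  h — {b,k,v}
  i — {b,k,v}
  k — {b,h,i,v}
  v — {b,h,i,k}

Chromatic number:
  lower bound: {b,h,k,v} mutually conflict ⇒ χ ≥ 4
  4-colouring: R0={b}  R1={k}  R2={v}  R3={h,i}
  χ = 4

Answer: 4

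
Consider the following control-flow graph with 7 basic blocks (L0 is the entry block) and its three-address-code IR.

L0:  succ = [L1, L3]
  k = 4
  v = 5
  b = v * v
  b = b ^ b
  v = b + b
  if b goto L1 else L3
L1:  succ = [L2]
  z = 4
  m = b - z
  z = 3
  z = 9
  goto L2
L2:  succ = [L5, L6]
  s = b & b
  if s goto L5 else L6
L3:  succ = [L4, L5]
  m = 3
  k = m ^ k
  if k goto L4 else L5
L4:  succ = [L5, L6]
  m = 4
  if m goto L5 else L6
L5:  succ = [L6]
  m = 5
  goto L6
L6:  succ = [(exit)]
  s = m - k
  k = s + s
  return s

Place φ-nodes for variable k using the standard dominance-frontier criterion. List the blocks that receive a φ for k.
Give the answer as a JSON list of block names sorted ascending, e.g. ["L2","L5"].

Answer: ["L5", "L6"]

Working:
idom tree: L1←L0 L2←L1 L3←L0 L4←L3 L5←L0 L6←L0
Dom at joins:
  L5: preds {L2,L3,L4}: {L0,L1,L2} ∩ {L0,L3} ∩ {L0,L3,L4} = {L0}; idom=L0
  L6: preds {L2,L4,L5}: {L0,L1,L2} ∩ {L0,L3,L4} ∩ {L0,L5} = {L0}; idom=L0

DF walk-up:
  join L5 pred L2: L2→L1 stop@L0
  join L5 pred L3: L3 stop@L0
  join L5 pred L4: L4→L3 stop@L0
  join L6 pred L2: L2→L1 stop@L0
  join L6 pred L4: L4→L3 stop@L0
  join L6 pred L5: L5 stop@L0
  L0: DF=∅
  L1: DF={L5,L6}
  L2: DF={L5,L6}
  L3: DF={L5,L6}
  L4: DF={L5,L6}
  L5: DF={L6}
  L6: DF=∅

φ for k: defs {L0,L3,L6}
  DF⁺ = {L5,L6}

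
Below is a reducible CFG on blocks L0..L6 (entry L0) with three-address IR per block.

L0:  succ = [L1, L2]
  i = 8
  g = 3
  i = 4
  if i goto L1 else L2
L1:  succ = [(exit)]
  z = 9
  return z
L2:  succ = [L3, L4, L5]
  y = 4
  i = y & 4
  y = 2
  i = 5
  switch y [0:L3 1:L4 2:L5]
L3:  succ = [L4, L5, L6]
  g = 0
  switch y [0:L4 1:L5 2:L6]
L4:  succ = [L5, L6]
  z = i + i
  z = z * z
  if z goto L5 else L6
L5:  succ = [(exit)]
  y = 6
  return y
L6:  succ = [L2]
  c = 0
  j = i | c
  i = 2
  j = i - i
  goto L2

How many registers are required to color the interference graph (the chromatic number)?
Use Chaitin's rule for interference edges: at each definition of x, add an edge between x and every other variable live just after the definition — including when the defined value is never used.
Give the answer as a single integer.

Answer: 3

Analysis:
def/use:
  L0: {g,i} / ∅
  L1: {z} / ∅
  L2: {i,y} / ∅
  L3: {g} / {y}
  L4: {z} / {i}
  L5: {y} / ∅
  L6: {c,i,j} / {i}

Backward fixpoint:
  live L0: ∅→∅
  live L1: ∅→∅
  live L2: ∅→{i,y}
  live L3: {i,y}→{i}
  live L4: {i}→{i}
  live L5: ∅→∅
  live L6: {i}→∅

Conflict graph:
  c — {i}
  g — {i,y}
  i — {c,g,y,z}
  j — ∅
  y — {g,i}
  z — {i}

Registers:
  clique {g,i,y} ⇒ need ≥ 3
  assign c→R1 g→R1 i→R0 j→R0 y→R2 z→R1 — no edge inside a register ⇒ χ ≤ 3
  χ = 3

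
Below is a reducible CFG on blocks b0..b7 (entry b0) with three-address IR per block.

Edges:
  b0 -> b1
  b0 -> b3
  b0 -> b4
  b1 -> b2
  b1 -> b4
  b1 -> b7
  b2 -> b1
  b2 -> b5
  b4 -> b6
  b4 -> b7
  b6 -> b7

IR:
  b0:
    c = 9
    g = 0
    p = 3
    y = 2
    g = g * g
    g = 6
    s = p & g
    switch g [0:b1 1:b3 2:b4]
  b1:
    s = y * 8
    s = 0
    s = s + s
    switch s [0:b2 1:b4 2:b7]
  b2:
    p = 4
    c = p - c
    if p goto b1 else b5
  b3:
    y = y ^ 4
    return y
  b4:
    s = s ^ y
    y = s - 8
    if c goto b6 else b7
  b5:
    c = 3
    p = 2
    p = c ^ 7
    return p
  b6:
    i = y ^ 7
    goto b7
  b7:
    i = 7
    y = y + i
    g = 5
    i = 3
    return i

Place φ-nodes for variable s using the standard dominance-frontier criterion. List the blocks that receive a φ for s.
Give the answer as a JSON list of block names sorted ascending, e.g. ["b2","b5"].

idom tree: b1←b0 b2←b1 b3←b0 b4←b0 b5←b2 b6←b4 b7←b0
Dom at joins:
  b1: preds {b0,b2}: {b0} ∩ {b0,b1,b2} = {b0}; idom=b0
  b4: preds {b0,b1}: {b0} ∩ {b0,b1} = {b0}; idom=b0
  b7: preds {b1,b4,b6}: {b0,b1} ∩ {b0,b4} ∩ {b0,b4,b6} = {b0}; idom=b0

DF derivation:
  join b1 pred b0: · stop@b0
  join b1 pred b2: b2→b1 stop@b0
  join b4 pred b0: · stop@b0
  join b4 pred b1: b1 stop@b0
  join b7 pred b1: b1 stop@b0
  join b7 pred b4: b4 stop@b0
  join b7 pred b6: b6→b4 stop@b0
  b0 → ∅
  b1 → {b1,b4,b7}
  b2 → {b1}
  b3 → ∅
  b4 → {b7}
  b5 → ∅
  b6 → {b7}
  b7 → ∅

φ for s: defs {b0,b1,b4}
  DF⁺ = {b1,b4,b7}

Answer: ["b1", "b4", "b7"]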